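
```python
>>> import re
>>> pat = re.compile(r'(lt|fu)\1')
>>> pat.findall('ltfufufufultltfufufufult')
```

['fu', 'fu', 'lt', 'fu', 'fu']

A backreference is literal: `\1` must see the identical characters the first group matched.
`findall` collects group 1 from each match (5 total).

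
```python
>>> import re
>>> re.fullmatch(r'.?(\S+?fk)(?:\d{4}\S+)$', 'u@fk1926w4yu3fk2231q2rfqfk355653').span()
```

The pattern matches optionally any character; then one or more of a non-whitespace character (lazy), then the literal 'fk' (captured); then exactly 4 of a digit, then one or more of a non-whitespace character (non-capturing group); then anchored at the end.
`fullmatch` succeeds only if the pattern covers the string from start to end.
The match spans [0:32] → 'u@fk1926w4yu3fk2231q2rfqfk355653'.
Captured: group 1 = '@fk'.

(0, 32)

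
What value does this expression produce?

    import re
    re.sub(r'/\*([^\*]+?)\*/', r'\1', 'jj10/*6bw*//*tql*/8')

Each match is replaced using the text its own group 1 captured.

'jj106bwtql8'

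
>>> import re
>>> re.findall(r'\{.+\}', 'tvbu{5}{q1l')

Matches: at [4:7] → '{5}'.
No capturing groups, so `findall` returns the 1 full match string.

['{5}']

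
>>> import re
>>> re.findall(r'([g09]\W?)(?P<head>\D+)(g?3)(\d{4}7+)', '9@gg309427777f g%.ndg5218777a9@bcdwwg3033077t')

[('9@', 'gg', '3', '09427777'), ('9@', 'bcdwwg', '3', '033077')]

Pattern: one of [g09], then optionally a non-word character (captured); then one or more of a non-digit (captured as 'head'); then optionally the literal 'g', then the literal '3' (captured); then exactly 4 of a digit, then one or more of a literal '7' (captured).
Scanning left to right: at [0:13] match '9@gg309427777', groups = ('9@', 'gg', '3', '09427777'); at [29:44] match '9@bcdwwg3033077', groups = ('9@', 'bcdwwg', '3', '033077').
With 4 capturing groups, `findall` returns a 4-tuple per match.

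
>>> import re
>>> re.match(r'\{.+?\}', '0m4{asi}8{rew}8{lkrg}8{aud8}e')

None

With `match`, the pattern is implicitly anchored at the beginning.
Here the string doesn't start with a match, so the call returns None.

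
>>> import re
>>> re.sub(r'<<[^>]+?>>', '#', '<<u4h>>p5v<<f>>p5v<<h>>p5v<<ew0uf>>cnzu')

Every occurrence is swapped for '#'.

'#p5v#p5v#p5v#cnzu'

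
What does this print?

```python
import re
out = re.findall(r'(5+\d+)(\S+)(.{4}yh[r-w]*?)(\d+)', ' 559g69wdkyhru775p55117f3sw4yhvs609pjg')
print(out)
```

This matches one or more of the literal '5', then one or more of a digit (captured); then one or more of a non-whitespace character (captured); then exactly 4 of any character, then the literal 'yh', then zero or more of a character in [r-w] (lazy) (captured); then one or more of a digit (captured).
4 groups means the one result is a tuple of 4 captured strings — 1 here.

[('559', 'g69wdkyhru775p55117f', '3sw4yhvs', '609')]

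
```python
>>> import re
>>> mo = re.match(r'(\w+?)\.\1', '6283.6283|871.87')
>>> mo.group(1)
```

'6283'

The match spans [0:9] → '6283.6283'.
Captured: group 1 = '6283'.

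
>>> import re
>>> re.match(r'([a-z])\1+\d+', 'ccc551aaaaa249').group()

'ccc551'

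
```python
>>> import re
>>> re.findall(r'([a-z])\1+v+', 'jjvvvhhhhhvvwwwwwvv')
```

['j', 'h', 'w']

`\1` is not a pattern — it's the concrete string captured by group 1, re-applied verbatim.
Walking the string: at [0:5] match 'jjvvv', group 1 = 'j'; at [5:12] match 'hhhhhvv', group 1 = 'h'; at [12:19] match 'wwwwwvv', group 1 = 'w'.
With a single group, `findall` returns only what that group captured — 3 items.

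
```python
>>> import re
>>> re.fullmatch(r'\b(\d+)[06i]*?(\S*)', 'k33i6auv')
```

None

The pattern matches a word boundary (`\b`, zero-width); then one or more of a digit (captured); then zero or more of one of [06i] (lazy); then zero or more of a non-whitespace character (captured).
For `fullmatch`, every character of the input must be accounted for by the pattern.
Here there's no way to consume every character, so the call returns None.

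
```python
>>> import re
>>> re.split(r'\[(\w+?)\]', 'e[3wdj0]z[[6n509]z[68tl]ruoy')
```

['e', '3wdj0', 'z[', '6n509', 'z', '68tl', 'ruoy']

Matches to split on: at [1:8] → '[3wdj0]'; at [10:17] → '[6n509]'; at [18:24] → '[68tl]'.
With a capturing group present, the delimiter's captured portion is kept in the result list.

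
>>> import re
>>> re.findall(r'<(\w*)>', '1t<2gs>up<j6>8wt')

['2gs', 'j6']

`findall` collects group 1 from each match (2 total).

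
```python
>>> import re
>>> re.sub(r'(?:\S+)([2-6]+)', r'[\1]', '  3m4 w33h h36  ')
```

Pattern: one or more of a non-whitespace character (non-capturing group); then one or more of a character in [2-6] (captured).
Matches: at [2:5] → '3m4'; at [6:9] → 'w33'; at [11:14] → 'h36'.
`\1` in the replacement pulls in group 1's text for each match.

'  [4] [3]h [6]  '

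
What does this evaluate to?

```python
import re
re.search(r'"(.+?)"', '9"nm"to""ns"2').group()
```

'"nm"'

`search` walks the string left to right and returns the first match it finds.
The match spans [1:5] → '"nm"'.
Captured: group 1 = 'nm'.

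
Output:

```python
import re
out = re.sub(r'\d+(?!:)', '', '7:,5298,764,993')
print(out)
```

7:,,,

The negative lookahead/lookbehind blocks any match where the forbidden context is present.
Matches: at [3:7] → '5298'; at [8:11] → '764'; at [12:15] → '993'.
Each match is replaced by ''.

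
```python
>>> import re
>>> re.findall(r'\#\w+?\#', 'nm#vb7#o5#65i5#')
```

['#vb7#', '#65i5#']

With no groups in the pattern, `findall` gives back each whole match — 2 here.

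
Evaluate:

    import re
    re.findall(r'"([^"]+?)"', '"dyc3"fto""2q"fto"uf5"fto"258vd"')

Matches: at [0:6] match '"dyc3"', group 1 = 'dyc3'; at [10:14] match '"2q"', group 1 = '2q'; at [17:22] match '"uf5"', group 1 = 'uf5'; at [25:32] match '"258vd"', group 1 = '258vd'.
Because there's exactly one group, `findall` drops the full match and keeps group 1 from each hit.

['dyc3', '2q', 'uf5', '258vd']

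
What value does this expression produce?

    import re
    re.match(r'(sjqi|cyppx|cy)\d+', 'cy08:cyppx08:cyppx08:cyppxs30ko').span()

(0, 4)

`match` is anchored at position 0; if the pattern doesn't fit there, it returns None.
The match spans [0:4] → 'cy08'.
Captured: group 1 = 'cy'.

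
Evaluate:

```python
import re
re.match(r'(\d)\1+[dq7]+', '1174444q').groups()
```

A backreference is literal: `\1` must see the identical characters the first group matched.
`re.match` only tries the pattern at the start of the string.
The match spans [0:3] → '117'.
Captured: group 1 = '1'.

('1',)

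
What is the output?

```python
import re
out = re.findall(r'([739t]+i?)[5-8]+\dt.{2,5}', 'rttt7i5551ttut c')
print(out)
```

The pattern matches one or more of one of [739t], then optionally the literal 'i' (captured); then one or more of a character in [5-8], then a digit; then a literal 't', then 2 to 5 of any character.
Scanning left to right: at [1:16] match 'ttt7i5551ttut c', group 1 = 'ttt7i'.
Because there's exactly one group, `findall` drops the full match and keeps group 1 from the one hit.

['ttt7i']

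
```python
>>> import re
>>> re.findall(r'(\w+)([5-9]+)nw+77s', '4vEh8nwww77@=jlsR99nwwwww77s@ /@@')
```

[('jlsR9', '9')]

Pattern: one or more of a word character (captured); then one or more of a character in [5-9] (captured); then a literal 'n', then one or more of the literal 'w', then the literal '77s'.
Matches: at [13:28] match 'jlsR99nwwwww77s', groups = ('jlsR9', '9').
`findall` packs the 2 group values into a tuple for every match.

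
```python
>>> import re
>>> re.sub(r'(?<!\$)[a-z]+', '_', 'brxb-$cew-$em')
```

Because the assertion is negative and zero-width, positions next to the forbidden text are skipped.
Matches: at [0:4] → 'brxb'; at [7:9] → 'ew'; at [12:13] → 'm'.
`sub` substitutes '_' at each match site.

'_-$c_-$e_'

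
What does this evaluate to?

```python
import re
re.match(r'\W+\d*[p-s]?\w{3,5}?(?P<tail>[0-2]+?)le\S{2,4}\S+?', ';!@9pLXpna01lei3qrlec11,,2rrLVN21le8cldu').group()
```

The pattern matches one or more of a non-word character, then zero or more of a digit; then optionally a character in [p-s], then 3 to 5 of a word character (lazy); then one or more of a character in [0-2] (lazy) (captured as 'tail'); then the literal 'le', then 2 to 4 of a non-whitespace character, then one or more of a non-whitespace character (lazy).
A non-greedy quantifier consumes as few characters as it can — just enough that the remainder of the pattern still matches from where it stops; whatever follows it matches normally.
`match` is anchored at position 0; if the pattern doesn't fit there, it returns None.
The match spans [0:19] → ';!@9pLXpna01lei3qrl'.
Captured: group 1 = '01'.

';!@9pLXpna01lei3qrl'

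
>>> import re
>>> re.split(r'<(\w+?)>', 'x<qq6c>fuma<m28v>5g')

Matches to split on: at [1:7] → '<qq6c>'; at [11:17] → '<m28v>'.
The group in the pattern means `split` returns the separators' captures alongside the pieces.

['x', 'qq6c', 'fuma', 'm28v', '5g']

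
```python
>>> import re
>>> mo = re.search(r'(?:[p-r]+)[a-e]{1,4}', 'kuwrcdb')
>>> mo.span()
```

(3, 7)

The match spans [3:7] → 'rcdb'.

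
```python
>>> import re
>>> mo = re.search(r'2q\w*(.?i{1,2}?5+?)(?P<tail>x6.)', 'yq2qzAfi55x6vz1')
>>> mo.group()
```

'2qzAfi55x6v'

This matches the literal '2q', then zero or more of a word character; then optionally any character, then 1 to 2 of a literal 'i' (lazy), then one or more of a literal '5' (lazy) (captured); then the literal 'x6', then any character (captured as 'tail').
The match spans [2:13] → '2qzAfi55x6v'.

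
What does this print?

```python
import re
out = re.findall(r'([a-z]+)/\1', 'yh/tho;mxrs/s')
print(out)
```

['s']

`\1` has to match the exact text group 1 already captured.
One capturing group, so `findall` returns just the captured substring from the one match — 1 in all.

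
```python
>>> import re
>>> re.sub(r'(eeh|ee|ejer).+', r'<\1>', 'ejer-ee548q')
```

'<ejer>'

Matches: at [0:11] → 'ejer-ee548q'.
`\1` in the replacement pulls in group 1's text for each match.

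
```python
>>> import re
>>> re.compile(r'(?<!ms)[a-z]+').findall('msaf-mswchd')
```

['msaf', 'mswchd']

A negative assertion filters positions out without eating any characters.
Walking the string: at [0:4] → 'msaf'; at [5:11] → 'mswchd'.
With no groups in the pattern, `findall` gives back each whole match — 2 here.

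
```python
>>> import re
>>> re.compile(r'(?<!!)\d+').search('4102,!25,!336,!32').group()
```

'4102'

Because the assertion is negative and zero-width, positions next to the forbidden text are skipped.
Unlike `match`, `search` isn't anchored — it looks for the pattern anywhere in the string.
The match spans [0:4] → '4102'.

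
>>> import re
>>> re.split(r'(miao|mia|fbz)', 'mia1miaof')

Alternation isn't longest-match — the leftmost alternative that fits at this position is chosen.
Matches to split on: at [0:3] → 'mia'; at [4:8] → 'miao'.
Because the pattern has a capturing group, `split` also inserts each captured text between the pieces.

['', 'mia', '1', 'miao', 'f']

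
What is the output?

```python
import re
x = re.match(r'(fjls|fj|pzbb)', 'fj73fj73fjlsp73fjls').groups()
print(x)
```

`re.match` only tries the pattern at the start of the string.
The match spans [0:2] → 'fj'.
Captured: group 1 = 'fj'.

('fj',)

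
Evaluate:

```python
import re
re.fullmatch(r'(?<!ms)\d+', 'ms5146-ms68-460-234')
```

The negative lookaround is zero-width — it rules out positions where the adjacent text would match, without consuming anything.
`fullmatch` succeeds only if the pattern covers the string from start to end.
Here there's no way to consume every character, so the call returns None.

None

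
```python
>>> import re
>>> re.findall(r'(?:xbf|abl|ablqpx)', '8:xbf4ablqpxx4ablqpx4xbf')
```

Branches in `(...|...)` are attempted left-to-right; the first branch that allows the whole pattern to succeed is taken.
Scanning left to right: at [2:5] → 'xbf'; at [6:9] → 'abl'; at [14:17] → 'abl'; at [21:24] → 'xbf'.
`findall` yields the raw match text (4 of them) because the pattern has no groups.

['xbf', 'abl', 'abl', 'xbf']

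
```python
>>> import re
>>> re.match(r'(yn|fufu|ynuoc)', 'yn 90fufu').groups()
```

`re.match` won't scan ahead — the pattern has to work from the very first character.
The match spans [0:2] → 'yn'.
Captured: group 1 = 'yn'.

('yn',)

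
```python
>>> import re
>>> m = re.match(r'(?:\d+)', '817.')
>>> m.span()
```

`match` is anchored at position 0; if the pattern doesn't fit there, it returns None.
The match spans [0:3] → '817'.

(0, 3)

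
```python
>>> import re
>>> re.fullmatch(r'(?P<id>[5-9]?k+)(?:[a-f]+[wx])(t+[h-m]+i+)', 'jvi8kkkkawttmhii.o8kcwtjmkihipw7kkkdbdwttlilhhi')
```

None

For `fullmatch`, every character of the input must be accounted for by the pattern.
Here the string isn't matched end-to-end, so the call returns None.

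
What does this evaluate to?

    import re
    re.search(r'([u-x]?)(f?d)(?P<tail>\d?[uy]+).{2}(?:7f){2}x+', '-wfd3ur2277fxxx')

None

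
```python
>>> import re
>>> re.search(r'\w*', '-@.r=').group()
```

''

The pattern matches zero or more of a word character.
Unlike `match`, `search` isn't anchored — it looks for the pattern anywhere in the string.
The match spans [0:0] → ''.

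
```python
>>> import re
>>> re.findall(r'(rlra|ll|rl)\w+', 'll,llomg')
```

['ll']

`findall` collects group 1 from the one match (1 total).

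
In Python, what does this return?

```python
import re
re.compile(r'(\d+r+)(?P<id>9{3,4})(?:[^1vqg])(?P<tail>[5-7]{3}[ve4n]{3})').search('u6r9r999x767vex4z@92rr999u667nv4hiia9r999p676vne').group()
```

'92rr999u667nv4'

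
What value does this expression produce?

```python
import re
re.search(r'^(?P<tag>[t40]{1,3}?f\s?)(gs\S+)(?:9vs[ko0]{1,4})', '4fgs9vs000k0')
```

The pattern matches anchored at the start of the string; then 1 to 3 of one of [t40] (lazy), then the literal 'f', then optionally whitespace (captured as 'tag'); then the literal 'gs', then one or more of a non-whitespace character (captured); then the literal '9vs', then 1 to 4 of one of [ko0] (non-capturing group).
`re.search` tries every starting position until one works.
Here nothing in the string fits, so the call returns None.

None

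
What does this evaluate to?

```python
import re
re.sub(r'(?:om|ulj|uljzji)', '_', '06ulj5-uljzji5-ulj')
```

The regex engine tests alternatives in the order written; an earlier branch that matches wins even if a later one would match more.
Matches: at [2:5] → 'ulj'; at [7:10] → 'ulj'; at [15:18] → 'ulj'.
Every occurrence is swapped for '_'.

'06_5-_zji5-_'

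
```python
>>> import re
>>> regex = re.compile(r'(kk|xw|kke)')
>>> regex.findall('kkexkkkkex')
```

['kk', 'kk', 'kk']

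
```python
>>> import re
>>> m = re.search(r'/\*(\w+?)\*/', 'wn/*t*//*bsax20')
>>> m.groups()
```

('t',)

`search` walks the string left to right and returns the first match it finds.
The match spans [2:7] → '/*t*/'.
Captured: group 1 = 't'.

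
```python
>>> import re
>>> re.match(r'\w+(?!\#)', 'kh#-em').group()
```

'k'

`(?!…)`/`(?<!…)` only lets a position through if the neighbouring text does NOT match; no characters are consumed.
`match` is anchored at position 0; if the pattern doesn't fit there, it returns None.
The match spans [0:1] → 'k'.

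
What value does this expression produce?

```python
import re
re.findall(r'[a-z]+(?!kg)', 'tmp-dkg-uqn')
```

Because the assertion is negative and zero-width, positions next to the forbidden text are skipped.
Matches: at [0:3] → 'tmp'; at [4:7] → 'dkg'; at [8:11] → 'uqn'.
`findall` yields the raw match text (3 of them) because the pattern has no groups.

['tmp', 'dkg', 'uqn']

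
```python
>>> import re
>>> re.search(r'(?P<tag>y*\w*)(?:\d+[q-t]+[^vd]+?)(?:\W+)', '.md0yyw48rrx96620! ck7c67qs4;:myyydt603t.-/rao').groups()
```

('md0yyw4',)

Pattern: zero or more of the literal 'y', then zero or more of a word character (captured as 'tag'); then one or more of a digit, then one or more of a character in [q-t], then one or more of any character except [vd] (lazy) (non-capturing group); then one or more of a non-word character (non-capturing group).
With the lazy modifier that quantifier settles for the fewest repetitions that let the rest of the pattern succeed (the atoms after it are unaffected and can still be greedy).
Unlike `match`, `search` isn't anchored — it looks for the pattern anywhere in the string.
The match spans [1:19] → 'md0yyw48rrx96620! '.
Captured: group 1 = 'md0yyw4'.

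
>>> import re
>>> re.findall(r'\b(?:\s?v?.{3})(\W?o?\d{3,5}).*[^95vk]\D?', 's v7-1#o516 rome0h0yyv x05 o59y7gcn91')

['#o516']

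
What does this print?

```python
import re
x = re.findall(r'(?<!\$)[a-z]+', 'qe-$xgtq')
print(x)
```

Because the assertion is negative and zero-width, positions next to the forbidden text are skipped.
Scanning left to right: at [0:2] → 'qe'; at [5:8] → 'gtq'.
With no groups in the pattern, `findall` gives back each whole match — 2 here.

['qe', 'gtq']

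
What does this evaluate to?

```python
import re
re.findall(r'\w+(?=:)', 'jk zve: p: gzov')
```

Lookahead/lookbehind check context without consuming it, so the matched span excludes the asserted characters.
Walking the string: at [3:6] → 'zve'; at [8:9] → 'p'.
`findall` yields the raw match text (2 of them) because the pattern has no groups.

['zve', 'p']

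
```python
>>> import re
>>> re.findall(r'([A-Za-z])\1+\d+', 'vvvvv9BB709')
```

A backreference is literal: `\1` must see the identical characters the first group matched.
With a single group, `findall` returns only what that group captured — 2 items.

['v', 'B']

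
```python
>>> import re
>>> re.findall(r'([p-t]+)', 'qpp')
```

The pattern matches one or more of a character in [p-t] (captured).
Matches: at [0:3] match 'qpp', group 1 = 'qpp'.
`findall` collects group 1 from the one match (1 total).

['qpp']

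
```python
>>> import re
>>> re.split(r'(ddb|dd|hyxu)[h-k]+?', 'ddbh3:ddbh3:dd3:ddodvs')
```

Matches to split on: at [0:4] → 'ddbh'; at [6:10] → 'ddbh'.
The group in the pattern means `split` returns the separators' captures alongside the pieces.

['', 'ddb', '3:', 'ddb', '3:dd3:ddodvs']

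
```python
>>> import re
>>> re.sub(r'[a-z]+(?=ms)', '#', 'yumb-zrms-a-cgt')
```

'yumb-#ms-a-cgt'

The `(?=…)`/`(?<=…)` assertion just peeks at neighbouring text; it doesn't advance the match position.
Matches: at [5:7] → 'zr'.
Each match is replaced by '#'.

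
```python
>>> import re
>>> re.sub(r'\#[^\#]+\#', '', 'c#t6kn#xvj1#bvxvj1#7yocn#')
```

'cxvj17yocn#'

Matches: at [1:7] → '#t6kn#'; at [11:19] → '#bvxvj1#'.
`sub` substitutes '' at each match site.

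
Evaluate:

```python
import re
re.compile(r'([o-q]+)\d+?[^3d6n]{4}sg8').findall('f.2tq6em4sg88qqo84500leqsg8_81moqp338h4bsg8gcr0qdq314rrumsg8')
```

['qqo', 'oqp', 'q']

This matches one or more of a character in [o-q] (captured); then one or more of a digit (lazy); then exactly 4 of any character except [3d6n], then the literal 'sg8'.
`findall` collects group 1 from each match (3 total).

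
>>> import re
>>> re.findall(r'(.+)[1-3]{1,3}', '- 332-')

['- 33']

The pattern matches one or more of any character (captured); then 1 to 3 of a character in [1-3].
Walking the string: at [0:5] match '- 332', group 1 = '- 33'.
One capturing group, so `findall` returns just the captured substring from the one match — 1 in all.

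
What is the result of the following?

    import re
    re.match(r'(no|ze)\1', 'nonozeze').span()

(0, 4)

`\1` has to match the exact text group 1 already captured.
`re.match` won't scan ahead — the pattern has to work from the very first character.
The match spans [0:4] → 'nono'.
Captured: group 1 = 'no'.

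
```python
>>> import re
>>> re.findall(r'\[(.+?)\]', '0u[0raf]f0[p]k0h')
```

['0raf', 'p']

A `+?`/`*?`/`{m,n}?` starts at its minimum and grows only as far as needed for what follows to match.
Matches: at [2:8] match '[0raf]', group 1 = '0raf'; at [10:13] match '[p]', group 1 = 'p'.
Because there's exactly one group, `findall` drops the full match and keeps group 1 from each hit.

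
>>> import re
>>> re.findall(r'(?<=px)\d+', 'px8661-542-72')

['8661']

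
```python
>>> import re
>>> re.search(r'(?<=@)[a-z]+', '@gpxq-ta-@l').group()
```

'gpxq'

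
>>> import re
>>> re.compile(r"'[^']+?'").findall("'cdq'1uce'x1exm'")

Scanning left to right: at [0:5] → "'cdq'"; at [9:16] → "'x1exm'".
`findall` yields the raw match text (2 of them) because the pattern has no groups.

["'cdq'", "'x1exm'"]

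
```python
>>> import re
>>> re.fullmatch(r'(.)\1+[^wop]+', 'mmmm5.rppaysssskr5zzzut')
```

The backreference `\1` re-matches whatever the first group consumed, character for character.
`fullmatch` succeeds only if the pattern covers the string from start to end.
Here the pattern can't cover the whole string, so the call returns None.

None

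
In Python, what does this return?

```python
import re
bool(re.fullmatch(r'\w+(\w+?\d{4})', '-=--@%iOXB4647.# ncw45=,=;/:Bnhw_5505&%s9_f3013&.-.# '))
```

`re.fullmatch` requires the pattern to consume the entire string.
Here the pattern can't cover the whole string, so the call returns None, and `bool(None)` is False.

False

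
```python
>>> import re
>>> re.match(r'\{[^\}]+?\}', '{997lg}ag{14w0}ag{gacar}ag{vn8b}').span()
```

`re.match` only tries the pattern at the start of the string.
The match spans [0:7] → '{997lg}'.

(0, 7)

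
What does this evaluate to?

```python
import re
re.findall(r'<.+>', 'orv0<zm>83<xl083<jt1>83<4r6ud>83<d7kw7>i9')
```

['<zm>83<xl083<jt1>83<4r6ud>83<d7kw7>']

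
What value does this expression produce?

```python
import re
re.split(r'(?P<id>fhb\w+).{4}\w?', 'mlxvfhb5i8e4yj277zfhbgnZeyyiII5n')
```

['mlxv', 'fhb5i8e4yj277zfhbgnZeyyi', '']

This matches the literal 'fhb', then one or more of a word character (captured as 'id'); then exactly 4 of any character, then optionally a word character.
Because the pattern has a capturing group, `split` also inserts each captured text between the pieces.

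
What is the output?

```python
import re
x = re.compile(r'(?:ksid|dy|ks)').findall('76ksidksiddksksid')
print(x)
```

Alternation isn't longest-match — the leftmost alternative that fits at this position is chosen.
No capturing groups, so `findall` returns the 4 full match strings.

['ksid', 'ksid', 'ks', 'ksid']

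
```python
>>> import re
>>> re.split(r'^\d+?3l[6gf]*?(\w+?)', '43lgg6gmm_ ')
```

A `+?`/`*?`/`{m,n}?` starts at its minimum and grows only as far as needed for what follows to match.
Because the pattern has a capturing group, `split` also inserts each captured text between the pieces.

['', 'g', 'g6gmm_ ']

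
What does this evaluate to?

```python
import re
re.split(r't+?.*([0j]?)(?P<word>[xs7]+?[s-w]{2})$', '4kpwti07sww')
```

['4kpw', '', 'sww', '']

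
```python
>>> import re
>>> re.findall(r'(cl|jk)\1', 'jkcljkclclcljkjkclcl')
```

['cl', 'jk', 'cl']

The backreference `\1` re-matches whatever the first group consumed, character for character.
Matches: at [6:10] match 'clcl', group 1 = 'cl'; at [12:16] match 'jkjk', group 1 = 'jk'; at [16:20] match 'clcl', group 1 = 'cl'.
With a single group, `findall` returns only what that group captured — 3 items.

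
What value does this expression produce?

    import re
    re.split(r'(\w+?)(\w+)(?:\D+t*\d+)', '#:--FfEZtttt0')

['#:--', 'F', 'fEZttt', '']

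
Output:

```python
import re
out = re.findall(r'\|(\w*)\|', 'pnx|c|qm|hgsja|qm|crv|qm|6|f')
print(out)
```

['c', 'hgsja', 'crv', '6']

Matches: at [3:6] match '|c|', group 1 = 'c'; at [8:15] match '|hgsja|', group 1 = 'hgsja'; at [17:22] match '|crv|', group 1 = 'crv'; at [24:27] match '|6|', group 1 = '6'.
With a single group, `findall` returns only what that group captured — 4 items.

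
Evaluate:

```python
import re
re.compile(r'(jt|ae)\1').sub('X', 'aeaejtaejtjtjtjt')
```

A backreference is literal: `\1` must see the identical characters the first group matched.
Each match is replaced by 'X'.

'XjtaeXX'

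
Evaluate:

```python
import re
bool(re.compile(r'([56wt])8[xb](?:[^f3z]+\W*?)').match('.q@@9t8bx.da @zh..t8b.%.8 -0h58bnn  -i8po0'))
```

False

`match` is anchored at position 0; if the pattern doesn't fit there, it returns None.
Here the pattern fails at index 0, so the call returns None, and `bool(None)` is False.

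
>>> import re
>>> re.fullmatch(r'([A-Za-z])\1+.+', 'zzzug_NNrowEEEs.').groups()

('z',)

`\1` is not a pattern — it's the concrete string captured by group 1, re-applied verbatim.
`re.fullmatch` requires the pattern to consume the entire string.
The match spans [0:16] → 'zzzug_NNrowEEEs.'.
Captured: group 1 = 'z'.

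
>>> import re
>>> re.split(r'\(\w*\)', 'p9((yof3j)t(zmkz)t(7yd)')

Splitting on the pattern gives 4 pieces.

['p9(', 't', 't', '']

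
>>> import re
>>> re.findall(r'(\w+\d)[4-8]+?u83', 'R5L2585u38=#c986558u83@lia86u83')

This matches one or more of a word character, then a digit (captured); then one or more of a character in [4-8] (lazy), then the literal 'u83'.
Matches: at [12:22] match 'c986558u83', group 1 = 'c98655'; at [23:31] match 'lia86u83', group 1 = 'lia8'.
`findall` collects group 1 from each match (2 total).

['c98655', 'lia8']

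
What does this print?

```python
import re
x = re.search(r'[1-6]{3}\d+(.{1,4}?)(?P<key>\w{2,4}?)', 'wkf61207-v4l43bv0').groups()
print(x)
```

('-', 'v4')

The pattern matches exactly 3 of a character in [1-6], then one or more of a digit; then 1 to 4 of any character (lazy) (captured); then 2 to 4 of a word character (lazy) (captured as 'key').
Because the quantifier is non-greedy, it stops expanding at the earliest point where the rest of the pattern can succeed.
`re.search` scans for the first position where the pattern succeeds.
The match spans [3:11] → '61207-v4'.
Captured: group 1 = '-', group 2 = 'v4'.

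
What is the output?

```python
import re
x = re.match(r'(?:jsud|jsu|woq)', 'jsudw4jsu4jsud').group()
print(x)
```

jsud

The regex engine tests alternatives in the order written; an earlier branch that matches wins even if a later one would match more.
`match` is anchored at position 0; if the pattern doesn't fit there, it returns None.
The match spans [0:4] → 'jsud'.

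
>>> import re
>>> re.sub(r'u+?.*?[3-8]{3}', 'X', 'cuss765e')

'cXe'

Pattern: one or more of a literal 'u' (lazy); then zero or more of any character (lazy), then exactly 3 of a character in [3-8].
`sub` substitutes 'X' at each match site.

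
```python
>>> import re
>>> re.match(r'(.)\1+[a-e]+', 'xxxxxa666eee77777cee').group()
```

`re.match` only tries the pattern at the start of the string.
The match spans [0:6] → 'xxxxxa'.

'xxxxxa'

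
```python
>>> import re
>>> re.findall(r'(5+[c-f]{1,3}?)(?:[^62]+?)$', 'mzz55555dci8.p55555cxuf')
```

The pattern matches one or more of the literal '5', then 1 to 3 of a character in [c-f] (lazy) (captured); then one or more of any character except [62] (lazy) (non-capturing group); then anchored at the end.
A non-greedy quantifier consumes as few characters as it can — just enough that the remainder of the pattern still matches from where it stops; whatever follows it matches normally.
Scanning left to right: at [3:23] match '55555dci8.p55555cxuf', group 1 = '55555d'.
One capturing group, so `findall` returns just the captured substring from the one match — 1 in all.

['55555d']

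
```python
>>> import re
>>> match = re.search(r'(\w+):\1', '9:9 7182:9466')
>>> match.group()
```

'9:9'

A backreference is literal: `\1` must see the identical characters the first group matched.
The match spans [0:3] → '9:9'.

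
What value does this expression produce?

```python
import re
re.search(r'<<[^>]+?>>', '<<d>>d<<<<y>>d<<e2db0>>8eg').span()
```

(0, 5)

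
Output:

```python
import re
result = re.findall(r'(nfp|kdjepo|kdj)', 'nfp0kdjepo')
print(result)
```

['nfp', 'kdjepo']

Alternation isn't longest-match — the leftmost alternative that fits at this position is chosen.
Walking the string: at [0:3] match 'nfp', group 1 = 'nfp'; at [4:10] match 'kdjepo', group 1 = 'kdjepo'.
Because there's exactly one group, `findall` drops the full match and keeps group 1 from each hit.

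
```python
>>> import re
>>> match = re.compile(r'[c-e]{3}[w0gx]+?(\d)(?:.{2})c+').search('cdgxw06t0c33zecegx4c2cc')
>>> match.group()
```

Pattern: exactly 3 of a character in [c-e], then one or more of one of [w0gx] (lazy); then a digit (captured); then exactly 2 of any character (non-capturing group); then one or more of a literal 'c'.
`search` walks the string left to right and returns the first match it finds.
The match spans [13:23] → 'ecegx4c2cc'.
Captured: group 1 = '4'.

'ecegx4c2cc'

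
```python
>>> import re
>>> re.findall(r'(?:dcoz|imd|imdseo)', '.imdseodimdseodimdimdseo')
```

['imd', 'imd', 'imd', 'imd']

Alternation tries branches left to right and keeps the first one that lets the overall match succeed at that position.
With no groups in the pattern, `findall` gives back each whole match — 4 here.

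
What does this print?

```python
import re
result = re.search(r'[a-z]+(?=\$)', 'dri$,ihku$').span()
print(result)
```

(0, 3)

The `(?=…)`/`(?<=…)` assertion just peeks at neighbouring text; it doesn't advance the match position.
`search` walks the string left to right and returns the first match it finds.
The match spans [0:3] → 'dri'.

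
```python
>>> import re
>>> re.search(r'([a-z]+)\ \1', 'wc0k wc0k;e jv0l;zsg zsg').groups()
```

The backreference `\1` re-matches whatever the first group consumed, character for character.
`re.search` tries every starting position until one works.
The match spans [17:24] → 'zsg zsg'.
Captured: group 1 = 'zsg'.

('zsg',)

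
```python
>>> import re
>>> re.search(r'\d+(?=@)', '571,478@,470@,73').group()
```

'478'

Lookahead/lookbehind check context without consuming it, so the matched span excludes the asserted characters.
`re.search` scans for the first position where the pattern succeeds.
The match spans [4:7] → '478'.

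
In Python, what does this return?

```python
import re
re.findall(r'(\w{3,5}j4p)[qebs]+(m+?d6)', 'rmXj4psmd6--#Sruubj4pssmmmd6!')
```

Pattern: 3 to 5 of a word character, then the literal 'j4p' (captured); then one or more of one of [qebs]; then one or more of a literal 'm' (lazy), then the literal 'd6' (captured).
Multiple groups make `findall` return tuples — one 2-tuple for each match.

[('rmXj4p', 'md6'), ('Sruubj4p', 'mmmd6')]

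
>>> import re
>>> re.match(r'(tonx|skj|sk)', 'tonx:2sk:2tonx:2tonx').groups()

The match spans [0:4] → 'tonx'.
Captured: group 1 = 'tonx'.

('tonx',)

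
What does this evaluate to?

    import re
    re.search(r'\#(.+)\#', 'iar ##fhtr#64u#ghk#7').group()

'##fhtr#64u#ghk#'

The match spans [4:19] → '##fhtr#64u#ghk#'.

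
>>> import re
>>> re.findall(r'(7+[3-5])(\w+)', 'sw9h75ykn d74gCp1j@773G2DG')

[('75', 'ykn'), ('74', 'gCp1j'), ('773', 'G2DG')]

Pattern: one or more of a literal '7', then a character in [3-5] (captured); then one or more of a word character (captured).
Matches: at [4:9] match '75ykn', groups = ('75', 'ykn'); at [11:18] match '74gCp1j', groups = ('74', 'gCp1j'); at [19:26] match '773G2DG', groups = ('773', 'G2DG').
`findall` packs the 2 group values into a tuple for every match.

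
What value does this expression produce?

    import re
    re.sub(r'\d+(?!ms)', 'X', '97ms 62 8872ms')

Because the assertion is negative and zero-width, positions next to the forbidden text are skipped.
`sub` substitutes 'X' at each match site.

'X7ms X X2ms'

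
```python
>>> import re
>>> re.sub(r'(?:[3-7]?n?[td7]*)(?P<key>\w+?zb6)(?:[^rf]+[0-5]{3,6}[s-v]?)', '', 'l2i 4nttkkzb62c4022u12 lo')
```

'l2i 12 lo'

This matches optionally a character in [3-7], then optionally a literal 'n', then zero or more of one of [td7] (non-capturing group); then one or more of a word character (lazy), then the literal 'zb6' (captured as 'key'); then one or more of any character except [rf], then 3 to 6 of a character in [0-5], then optionally a character in [s-v] (non-capturing group).
Matches: at [4:20] → '4nttkkzb62c4022u'.
Every occurrence is swapped for ''.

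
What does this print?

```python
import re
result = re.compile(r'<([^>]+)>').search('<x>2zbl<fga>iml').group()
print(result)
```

<x>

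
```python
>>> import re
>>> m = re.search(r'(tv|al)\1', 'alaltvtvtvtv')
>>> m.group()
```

'alal'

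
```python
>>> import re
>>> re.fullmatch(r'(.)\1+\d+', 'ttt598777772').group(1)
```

After group 1 captures some text, `\1` only succeeds where that same text appears again.
`fullmatch` succeeds only if the pattern covers the string from start to end.
The match spans [0:12] → 'ttt598777772'.
Captured: group 1 = 't'.

't'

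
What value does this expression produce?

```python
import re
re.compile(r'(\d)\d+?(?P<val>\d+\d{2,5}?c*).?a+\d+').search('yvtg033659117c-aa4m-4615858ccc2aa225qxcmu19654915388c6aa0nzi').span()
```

(4, 18)

The pattern matches a digit (captured); then one or more of a digit (lazy); then one or more of a digit, then 2 to 5 of a digit (lazy), then zero or more of a literal 'c' (captured as 'val'); then optionally any character, then one or more of the literal 'a'; then one or more of a digit.
Unlike `match`, `search` isn't anchored — it looks for the pattern anywhere in the string.
The match spans [4:18] → '033659117c-aa4'.
Captured: group 1 = '0', group 2 = '3659117c'.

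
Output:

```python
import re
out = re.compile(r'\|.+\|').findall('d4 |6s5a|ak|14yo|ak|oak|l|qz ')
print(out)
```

Scanning left to right: at [3:26] → '|6s5a|ak|14yo|ak|oak|l|'.
`findall` yields the raw match text (1 of them) because the pattern has no groups.

['|6s5a|ak|14yo|ak|oak|l|']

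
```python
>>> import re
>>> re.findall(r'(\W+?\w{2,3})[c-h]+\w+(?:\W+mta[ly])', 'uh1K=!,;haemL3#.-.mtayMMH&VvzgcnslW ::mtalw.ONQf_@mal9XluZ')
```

['=!,;ha', '&Vvz']

The pattern matches one or more of a non-word character (lazy), then 2 to 3 of a word character (captured); then one or more of a character in [c-h], then one or more of a word character; then one or more of a non-word character, then the literal 'mta', then one of [ly] (non-capturing group).
Walking the string: at [4:22] match '=!,;haemL3#.-.mtay', group 1 = '=!,;ha'; at [25:42] match '&VvzgcnslW ::mtal', group 1 = '&Vvz'.
`findall` collects group 1 from each match (2 total).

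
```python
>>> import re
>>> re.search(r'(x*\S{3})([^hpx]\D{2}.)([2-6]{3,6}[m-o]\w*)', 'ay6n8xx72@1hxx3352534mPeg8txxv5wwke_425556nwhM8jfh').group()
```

The match spans [27:50] → 'xxv5wwke_425556nwhM8jfh'.

'xxv5wwke_425556nwhM8jfh'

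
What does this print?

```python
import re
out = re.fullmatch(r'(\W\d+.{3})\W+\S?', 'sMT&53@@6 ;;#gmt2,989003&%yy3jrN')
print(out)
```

None

This matches a non-word character, then one or more of a digit, then exactly 3 of any character (captured); then one or more of a non-word character, then optionally a non-whitespace character.
For `fullmatch`, every character of the input must be accounted for by the pattern.
Here the pattern can't cover the whole string, so the call returns None.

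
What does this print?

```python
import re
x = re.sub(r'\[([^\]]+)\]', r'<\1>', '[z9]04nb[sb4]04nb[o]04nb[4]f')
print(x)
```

<z9>04nb<sb4>04nb<o>04nb<4>f

Matches: at [0:4] → '[z9]'; at [8:13] → '[sb4]'; at [17:20] → '[o]'; at [24:27] → '[4]'.
The replacement refers to a captured group, so each match is rewritten using its own captured text.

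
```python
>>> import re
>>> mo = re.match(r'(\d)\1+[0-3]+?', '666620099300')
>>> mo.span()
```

With `match`, the pattern is implicitly anchored at the beginning.
The match spans [0:5] → '66662'.

(0, 5)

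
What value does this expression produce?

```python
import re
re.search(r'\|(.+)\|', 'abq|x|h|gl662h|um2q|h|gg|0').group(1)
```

'x|h|gl662h|um2q|h|gg'

The match spans [3:25] → '|x|h|gl662h|um2q|h|gg|'.
Captured: group 1 = 'x|h|gl662h|um2q|h|gg'.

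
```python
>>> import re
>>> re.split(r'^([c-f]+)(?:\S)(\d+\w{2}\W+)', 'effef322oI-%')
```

['', 'effef', '22oI-%', '']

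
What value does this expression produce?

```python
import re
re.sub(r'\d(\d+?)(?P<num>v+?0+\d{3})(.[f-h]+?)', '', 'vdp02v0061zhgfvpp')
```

This matches a digit; then one or more of a digit (lazy) (captured); then one or more of the literal 'v' (lazy), then one or more of the literal '0', then exactly 3 of a digit (captured as 'num'); then any character, then one or more of a character in [f-h] (lazy) (captured).
The `?` after the quantifier makes it lazy — it takes as little as possible before letting the rest of the pattern try.
Matches: at [3:12] → '02v0061zh'.
Each match is replaced by ''.

'vdpgfvpp'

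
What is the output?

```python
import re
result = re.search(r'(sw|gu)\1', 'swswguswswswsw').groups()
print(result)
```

('sw',)

A backreference is literal: `\1` must see the identical characters the first group matched.
`search` walks the string left to right and returns the first match it finds.
The match spans [0:4] → 'swsw'.
Captured: group 1 = 'sw'.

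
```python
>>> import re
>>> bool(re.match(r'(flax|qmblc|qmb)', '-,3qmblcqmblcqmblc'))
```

`match` is anchored at position 0; if the pattern doesn't fit there, it returns None.
Here position 0 doesn't satisfy it, so the call returns None, and `bool(None)` is False.

False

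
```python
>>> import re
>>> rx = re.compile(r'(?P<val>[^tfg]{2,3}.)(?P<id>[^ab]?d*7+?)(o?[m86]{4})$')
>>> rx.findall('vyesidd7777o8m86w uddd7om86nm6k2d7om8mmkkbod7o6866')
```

[('mkkb', 'od7', 'o6866')]

Pattern: 2 to 3 of any character except [tfg], then any character (captured as 'val'); then optionally any character except [ab], then zero or more of a literal 'd', then one or more of a literal '7' (lazy) (captured as 'id'); then optionally the literal 'o', then exactly 4 of one of [m86] (captured); then anchored at the end.
With 3 capturing groups, `findall` returns a 3-tuple per match.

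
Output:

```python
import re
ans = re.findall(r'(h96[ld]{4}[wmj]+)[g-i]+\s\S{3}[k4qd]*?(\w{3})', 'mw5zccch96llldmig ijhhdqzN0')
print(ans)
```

2 groups means the one result is a tuple of 2 captured strings — 1 here.

[('h96llldm', 'hdq')]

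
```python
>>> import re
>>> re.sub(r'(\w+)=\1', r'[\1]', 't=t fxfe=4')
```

'[t] fxfe=4'

`\1` has to match the exact text group 1 already captured.
Matches: at [0:3] → 't=t'.
Each match is replaced using the text its own group 1 captured.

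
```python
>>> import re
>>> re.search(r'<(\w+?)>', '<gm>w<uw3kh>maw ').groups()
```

('gm',)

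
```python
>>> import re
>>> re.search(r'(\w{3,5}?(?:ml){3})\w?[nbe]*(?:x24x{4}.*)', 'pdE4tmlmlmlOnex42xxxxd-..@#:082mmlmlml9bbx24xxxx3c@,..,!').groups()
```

('082mmlmlml',)

The pattern matches 3 to 5 of a word character (lazy), then the literal 'ml' repeated 3 times (captured); then optionally a word character, then zero or more of one of [nbe]; then the literal 'x24', then exactly 4 of the literal 'x', then zero or more of any character (non-capturing group).
`search` walks the string left to right and returns the first match it finds.
The match spans [28:56] → '082mmlmlml9bbx24xxxx3c@,..,!'.
Captured: group 1 = '082mmlmlml'.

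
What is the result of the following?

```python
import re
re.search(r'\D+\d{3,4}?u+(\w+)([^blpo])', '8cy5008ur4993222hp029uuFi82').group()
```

'cy5008ur4993222hp029uuFi82'

Pattern: one or more of a non-digit, then 3 to 4 of a digit (lazy), then one or more of the literal 'u'; then one or more of a word character (captured); then any character except [blpo] (captured).
The match spans [1:27] → 'cy5008ur4993222hp029uuFi82'.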